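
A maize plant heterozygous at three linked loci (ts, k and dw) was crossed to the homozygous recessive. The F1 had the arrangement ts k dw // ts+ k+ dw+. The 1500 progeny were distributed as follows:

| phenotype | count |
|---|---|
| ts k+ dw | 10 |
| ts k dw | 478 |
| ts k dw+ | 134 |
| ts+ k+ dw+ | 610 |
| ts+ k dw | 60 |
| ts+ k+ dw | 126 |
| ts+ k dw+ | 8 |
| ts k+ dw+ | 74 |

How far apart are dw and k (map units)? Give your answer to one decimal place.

18.5 map units

The two rarest classes, ts k+ dw and ts+ k dw+, are the double crossovers. Comparing them with the parentals, only the k allele has switched, so k is the middle locus and the order is dw – k – ts.
Crossovers in the dw–k interval produce the single-crossover classes ts k dw+ and ts+ k+ dw (134 + 126 = 260) plus the double crossovers (18).
RF(dw–k) = (260 + 18) / 1500 = 278/1500 = 0.1853 → 18.5 map units.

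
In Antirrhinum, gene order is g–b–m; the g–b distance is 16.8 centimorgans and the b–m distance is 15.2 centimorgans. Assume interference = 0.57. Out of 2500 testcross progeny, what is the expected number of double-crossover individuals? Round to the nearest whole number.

Map distances give recombination frequencies of 0.168 and 0.152 for the two intervals.
With interference 0.57 (so coincidence = 0.43), expected double-crossover frequency = 0.168 × 0.152 × 0.43 = 0.01098.
Expected number = 0.01098 × 2500 = 27.45 ≈ 27.

27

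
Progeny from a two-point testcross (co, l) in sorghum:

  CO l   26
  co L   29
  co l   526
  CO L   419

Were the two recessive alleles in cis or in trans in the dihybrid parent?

cis

The two most frequent classes are CO L (419) and co l (526); these are the parental (non-recombinant) types.
So the F1 carried CO L on one chromosome and co l on the other — the recessive alleles are on the same chromosome (cis / coupling).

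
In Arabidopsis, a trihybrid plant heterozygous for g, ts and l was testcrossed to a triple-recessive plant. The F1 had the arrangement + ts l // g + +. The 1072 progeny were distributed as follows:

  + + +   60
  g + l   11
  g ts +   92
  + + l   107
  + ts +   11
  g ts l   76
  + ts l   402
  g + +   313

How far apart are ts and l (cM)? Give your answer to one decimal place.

The two rarest classes, + ts + and g + l, are the double crossovers. Comparing them with the parentals, only the l allele has switched, so l is the middle locus and the order is g – l – ts.
Crossovers in the l–ts interval produce the single-crossover classes + + l and g ts + (107 + 92 = 199) plus the double crossovers (22).
RF(l–ts) = (199 + 22) / 1072 = 221/1072 = 0.2062 → 20.6 cM.

20.6 cM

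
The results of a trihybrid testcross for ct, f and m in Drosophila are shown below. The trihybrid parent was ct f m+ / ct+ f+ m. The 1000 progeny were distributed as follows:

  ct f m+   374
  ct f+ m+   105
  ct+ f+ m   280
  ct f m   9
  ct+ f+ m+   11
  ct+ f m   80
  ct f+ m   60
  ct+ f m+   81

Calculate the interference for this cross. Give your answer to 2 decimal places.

The two rarest classes, ct f m and ct+ f+ m+, are the double crossovers. Comparing them with the parentals, only the m allele has switched, so m is the middle locus and the order is f – m – ct.
f–m: (185 + 20)/1000 = 0.2050; m–ct: (141 + 20)/1000 = 0.1610.
Expected DCO frequency = 0.2050 × 0.1610 ≈ 0.03300; observed = 20/1000 ≈ 0.02000.
Coefficient of coincidence = 0.02000/0.03300 ≈ 0.61; interference = 1 − 0.61 = 0.39.

0.39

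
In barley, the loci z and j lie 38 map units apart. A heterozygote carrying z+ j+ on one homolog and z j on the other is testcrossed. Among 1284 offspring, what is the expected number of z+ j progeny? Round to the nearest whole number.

A map distance of 38 map units corresponds to a recombination frequency of 0.380.
The F1 is z+ j+ / z j, so z+ j is a recombinant gamete class with expected frequency r/2 = 0.380/2 = 0.1900.
Expected number = 0.1900 × 1284 = 243.96 ≈ 244.

244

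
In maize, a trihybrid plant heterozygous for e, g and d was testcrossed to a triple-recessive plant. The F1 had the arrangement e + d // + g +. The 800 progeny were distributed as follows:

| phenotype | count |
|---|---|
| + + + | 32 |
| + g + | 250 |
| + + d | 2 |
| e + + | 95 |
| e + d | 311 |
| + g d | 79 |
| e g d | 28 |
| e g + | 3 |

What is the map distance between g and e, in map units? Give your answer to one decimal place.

The two rarest classes, + + d and e g +, are the double crossovers. Comparing them with the parentals, only the e allele has switched, so e is the middle locus and the order is d – e – g.
Crossovers in the e–g interval produce the single-crossover classes e g d and + + + (28 + 32 = 60) plus the double crossovers (5).
RF(e–g) = (60 + 5) / 800 = 65/800 = 0.0813 → 8.1 map units.

8.1 map units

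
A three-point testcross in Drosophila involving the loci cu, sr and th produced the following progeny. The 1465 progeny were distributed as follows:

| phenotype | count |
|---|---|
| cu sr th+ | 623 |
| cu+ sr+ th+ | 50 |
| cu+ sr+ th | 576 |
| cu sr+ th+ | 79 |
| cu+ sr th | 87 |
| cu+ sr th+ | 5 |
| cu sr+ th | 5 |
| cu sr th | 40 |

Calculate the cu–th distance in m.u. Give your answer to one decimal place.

6.8 m.u.

The two most frequent reciprocal classes, cu sr th+ and cu+ sr+ th, are the parental types, so the F1 was cu sr th+ / cu+ sr+ th.
The two rarest classes, cu+ sr th+ and cu sr+ th, are the double crossovers. Comparing them with the parentals, only the cu allele has switched, so cu is the middle locus and the order is sr – cu – th.
Crossovers in the cu–th interval produce the single-crossover classes cu sr th and cu+ sr+ th+ (40 + 50 = 90) plus the double crossovers (10).
RF(cu–th) = (90 + 10) / 1465 = 100/1465 = 0.0683 → 6.8 m.u.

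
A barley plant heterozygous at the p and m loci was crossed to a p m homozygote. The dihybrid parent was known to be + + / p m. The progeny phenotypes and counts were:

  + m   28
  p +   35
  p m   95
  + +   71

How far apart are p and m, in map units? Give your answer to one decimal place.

27.5 map units

The recombinant classes are + m and p +: 28 + 35 = 63.
Recombination frequency = 63/229 = 0.2751 ≈ 27.5%, i.e. 27.5 map units.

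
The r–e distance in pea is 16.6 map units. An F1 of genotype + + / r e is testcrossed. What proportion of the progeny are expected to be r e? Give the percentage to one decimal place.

41.7%

A map distance of 16.6 map units corresponds to a recombination frequency of 0.166.
The F1 is + + / r e, so r e is a parental gamete class with expected frequency (1 − r)/2 = 0.834/2 = 0.4170.
That is 0.4170 = 41.7% of the progeny.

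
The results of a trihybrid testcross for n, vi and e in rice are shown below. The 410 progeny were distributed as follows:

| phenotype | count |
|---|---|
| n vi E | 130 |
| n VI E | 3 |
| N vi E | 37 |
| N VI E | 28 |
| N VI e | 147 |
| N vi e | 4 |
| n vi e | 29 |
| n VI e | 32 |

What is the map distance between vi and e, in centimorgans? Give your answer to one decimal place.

15.6 centimorgans

The two most frequent reciprocal classes, N VI e and n vi E, are the parental types, so the F1 was N VI e / n vi E.
The two rarest classes, N vi e and n VI E, are the double crossovers. Comparing them with the parentals, only the vi allele has switched, so vi is the middle locus and the order is n – vi – e.
Crossovers in the vi–e interval produce the single-crossover classes N VI E and n vi e (28 + 29 = 57) plus the double crossovers (7).
RF(vi–e) = (57 + 7) / 410 = 64/410 = 0.1561 → 15.6 centimorgans.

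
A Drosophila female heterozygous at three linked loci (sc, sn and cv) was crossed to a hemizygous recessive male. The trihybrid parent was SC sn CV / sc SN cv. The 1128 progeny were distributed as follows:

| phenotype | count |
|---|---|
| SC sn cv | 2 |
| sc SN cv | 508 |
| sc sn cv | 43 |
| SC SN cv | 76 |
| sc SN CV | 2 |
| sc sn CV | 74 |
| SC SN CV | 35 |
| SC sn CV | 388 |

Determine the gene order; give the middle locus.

The two rarest classes, SC sn cv and sc SN CV, are the double crossovers. Comparing them with the parentals, only the cv allele has switched, so cv is the middle locus and the order is sc – cv – sn.

cv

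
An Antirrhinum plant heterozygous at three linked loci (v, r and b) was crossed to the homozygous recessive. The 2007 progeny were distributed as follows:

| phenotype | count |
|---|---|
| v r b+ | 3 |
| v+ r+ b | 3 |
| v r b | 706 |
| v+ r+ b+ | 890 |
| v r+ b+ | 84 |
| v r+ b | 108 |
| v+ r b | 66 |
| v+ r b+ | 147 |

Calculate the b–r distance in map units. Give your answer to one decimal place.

The two most frequent reciprocal classes, v+ r+ b+ and v r b, are the parental types, so the F1 was v+ r+ b+ / v r b.
The two rarest classes, v+ r+ b and v r b+, are the double crossovers. Comparing them with the parentals, only the b allele has switched, so b is the middle locus and the order is v – b – r.
Crossovers in the b–r interval produce the single-crossover classes v+ r b+ and v r+ b (147 + 108 = 255) plus the double crossovers (6).
RF(b–r) = (255 + 6) / 2007 = 261/2007 = 0.1300 → 13.0 map units.

13.0 map units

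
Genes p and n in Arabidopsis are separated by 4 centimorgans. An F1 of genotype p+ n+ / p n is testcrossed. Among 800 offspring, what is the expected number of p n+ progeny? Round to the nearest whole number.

A map distance of 4 centimorgans corresponds to a recombination frequency of 0.040.
The F1 is p+ n+ / p n, so p n+ is a recombinant gamete class with expected frequency r/2 = 0.040/2 = 0.0200.
Expected number = 0.0200 × 800 = 16.00 ≈ 16.

16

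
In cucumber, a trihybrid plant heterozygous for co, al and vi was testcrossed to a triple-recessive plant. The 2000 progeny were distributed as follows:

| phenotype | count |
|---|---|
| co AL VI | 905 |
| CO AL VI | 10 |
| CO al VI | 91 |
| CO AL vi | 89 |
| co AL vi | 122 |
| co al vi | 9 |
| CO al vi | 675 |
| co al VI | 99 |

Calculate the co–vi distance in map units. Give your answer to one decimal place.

The two most frequent reciprocal classes, CO al vi and co AL VI, are the parental types, so the F1 was CO al vi / co AL VI.
The two rarest classes, co al vi and CO AL VI, are the double crossovers. Comparing them with the parentals, only the co allele has switched, so co is the middle locus and the order is al – co – vi.
Crossovers in the co–vi interval produce the single-crossover classes CO al VI and co AL vi (91 + 122 = 213) plus the double crossovers (19).
RF(co–vi) = (213 + 19) / 2000 = 232/2000 = 0.1160 → 11.6 map units.

11.6 map units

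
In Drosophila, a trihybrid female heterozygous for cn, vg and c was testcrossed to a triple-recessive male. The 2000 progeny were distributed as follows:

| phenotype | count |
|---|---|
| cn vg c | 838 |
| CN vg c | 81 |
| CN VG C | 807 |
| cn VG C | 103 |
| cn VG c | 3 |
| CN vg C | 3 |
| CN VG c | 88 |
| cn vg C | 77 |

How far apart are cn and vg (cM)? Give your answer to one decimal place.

The two most frequent reciprocal classes, CN VG C and cn vg c, are the parental types, so the F1 was CN VG C / cn vg c.
The two rarest classes, CN vg C and cn VG c, are the double crossovers. Comparing them with the parentals, only the vg allele has switched, so vg is the middle locus and the order is cn – vg – c.
Crossovers in the cn–vg interval produce the single-crossover classes cn VG C and CN vg c (103 + 81 = 184) plus the double crossovers (6).
RF(cn–vg) = (184 + 6) / 2000 = 190/2000 = 0.0950 → 9.5 cM.

9.5 cM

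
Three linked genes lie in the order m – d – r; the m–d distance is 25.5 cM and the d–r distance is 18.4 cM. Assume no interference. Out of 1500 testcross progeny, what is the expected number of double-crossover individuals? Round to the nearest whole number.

Map distances give recombination frequencies of 0.255 and 0.184 for the two intervals.
With no interference, expected double-crossover frequency = 0.255 × 0.184 = 0.04692.
Expected number = 0.04692 × 1500 = 70.38 ≈ 70.

70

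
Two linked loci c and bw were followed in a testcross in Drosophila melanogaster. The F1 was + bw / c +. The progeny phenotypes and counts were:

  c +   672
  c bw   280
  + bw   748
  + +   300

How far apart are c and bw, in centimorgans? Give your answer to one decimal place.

The recombinant classes are + + and c bw: 300 + 280 = 580.
Recombination frequency = 580/2000 = 0.2900 ≈ 29.0%, i.e. 29.0 centimorgans.

29.0 centimorgans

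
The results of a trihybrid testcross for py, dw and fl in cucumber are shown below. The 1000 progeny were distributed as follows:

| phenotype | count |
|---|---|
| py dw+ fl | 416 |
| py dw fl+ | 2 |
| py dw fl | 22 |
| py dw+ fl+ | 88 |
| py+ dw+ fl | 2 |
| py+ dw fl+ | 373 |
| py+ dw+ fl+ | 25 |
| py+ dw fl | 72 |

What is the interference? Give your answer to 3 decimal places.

The two most frequent reciprocal classes, py dw+ fl and py+ dw fl+, are the parental types, so the F1 was py dw+ fl / py+ dw fl+.
The two rarest classes, py+ dw+ fl and py dw fl+, are the double crossovers. Comparing them with the parentals, only the py allele has switched, so py is the middle locus and the order is dw – py – fl.
dw–py: (47 + 4)/1000 = 0.0510; py–fl: (160 + 4)/1000 = 0.1640.
Expected DCO frequency = 0.0510 × 0.1640 ≈ 0.00836; observed = 4/1000 ≈ 0.00400.
Coefficient of coincidence = 0.00400/0.00836 ≈ 0.478; interference = 1 − 0.478 = 0.522.

0.522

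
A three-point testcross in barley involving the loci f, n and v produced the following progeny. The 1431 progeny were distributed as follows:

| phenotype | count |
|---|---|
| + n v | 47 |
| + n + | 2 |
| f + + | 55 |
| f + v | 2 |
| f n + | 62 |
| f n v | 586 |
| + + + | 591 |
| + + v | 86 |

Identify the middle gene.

n

The two most frequent reciprocal classes, f n v and + + +, are the parental types, so the F1 was f n v / + + +.
The two rarest classes, f + v and + n +, are the double crossovers. Comparing them with the parentals, only the n allele has switched, so n is the middle locus and the order is v – n – f.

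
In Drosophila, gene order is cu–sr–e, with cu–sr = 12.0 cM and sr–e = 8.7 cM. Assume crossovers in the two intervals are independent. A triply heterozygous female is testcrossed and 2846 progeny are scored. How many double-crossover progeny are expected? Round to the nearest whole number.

30

Map distances give recombination frequencies of 0.120 and 0.087 for the two intervals.
With no interference, expected double-crossover frequency = 0.120 × 0.087 = 0.01044.
Expected number = 0.01044 × 2846 = 29.71 ≈ 30.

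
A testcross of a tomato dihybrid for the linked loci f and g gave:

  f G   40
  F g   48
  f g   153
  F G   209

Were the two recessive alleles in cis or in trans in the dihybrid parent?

cis

The two most frequent classes are F G (209) and f g (153); these are the parental (non-recombinant) types.
So the F1 carried F G on one chromosome and f g on the other — the recessive alleles are on the same chromosome (cis / coupling).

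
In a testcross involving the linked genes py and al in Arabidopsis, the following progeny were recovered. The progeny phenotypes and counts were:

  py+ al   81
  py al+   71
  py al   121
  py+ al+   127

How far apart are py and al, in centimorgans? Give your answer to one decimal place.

38.0 centimorgans

The two most frequent classes, py+ al+ (127) and py al (121), are the parental types, so the F1 was py+ al+ / py al.
The recombinant classes are py+ al and py al+: 81 + 71 = 152.
Recombination frequency = 152/400 = 0.3800 ≈ 38.0%, i.e. 38.0 centimorgans.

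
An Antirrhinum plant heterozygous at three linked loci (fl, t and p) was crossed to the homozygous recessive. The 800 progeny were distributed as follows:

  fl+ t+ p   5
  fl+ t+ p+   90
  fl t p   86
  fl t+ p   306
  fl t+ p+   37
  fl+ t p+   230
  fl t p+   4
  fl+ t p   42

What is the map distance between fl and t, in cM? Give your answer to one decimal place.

The two most frequent reciprocal classes, fl+ t p+ and fl t+ p, are the parental types, so the F1 was fl+ t p+ / fl t+ p.
The two rarest classes, fl t p+ and fl+ t+ p, are the double crossovers. Comparing them with the parentals, only the fl allele has switched, so fl is the middle locus and the order is p – fl – t.
Crossovers in the fl–t interval produce the single-crossover classes fl+ t+ p+ and fl t p (90 + 86 = 176) plus the double crossovers (9).
RF(fl–t) = (176 + 9) / 800 = 185/800 = 0.2313 → 23.1 cM.

23.1 cM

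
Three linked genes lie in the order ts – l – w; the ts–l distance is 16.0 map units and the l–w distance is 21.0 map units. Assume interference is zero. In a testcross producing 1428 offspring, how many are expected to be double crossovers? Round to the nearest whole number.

Map distances give recombination frequencies of 0.160 and 0.210 for the two intervals.
With no interference, expected double-crossover frequency = 0.160 × 0.210 = 0.03360.
Expected number = 0.03360 × 1428 = 47.98 ≈ 48.

48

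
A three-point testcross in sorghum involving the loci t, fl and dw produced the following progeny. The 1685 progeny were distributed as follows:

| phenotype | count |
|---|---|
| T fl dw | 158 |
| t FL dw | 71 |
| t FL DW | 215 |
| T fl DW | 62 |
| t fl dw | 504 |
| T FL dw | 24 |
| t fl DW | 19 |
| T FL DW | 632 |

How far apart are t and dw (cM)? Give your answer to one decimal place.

24.7 cM

The two most frequent reciprocal classes, t fl dw and T FL DW, are the parental types, so the F1 was t fl dw / T FL DW.
The two rarest classes, t fl DW and T FL dw, are the double crossovers. Comparing them with the parentals, only the dw allele has switched, so dw is the middle locus and the order is fl – dw – t.
Crossovers in the dw–t interval produce the single-crossover classes T fl dw and t FL DW (158 + 215 = 373) plus the double crossovers (43).
RF(dw–t) = (373 + 43) / 1685 = 416/1685 = 0.2469 → 24.7 cM.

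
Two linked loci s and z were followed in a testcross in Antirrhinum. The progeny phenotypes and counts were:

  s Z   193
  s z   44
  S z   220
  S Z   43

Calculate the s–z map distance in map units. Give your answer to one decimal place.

The two most frequent classes, S z (220) and s Z (193), are the parental types, so the F1 was S z / s Z.
The recombinant classes are S Z and s z: 43 + 44 = 87.
Recombination frequency = 87/500 = 0.1740 ≈ 17.4%, i.e. 17.4 map units.

17.4 map units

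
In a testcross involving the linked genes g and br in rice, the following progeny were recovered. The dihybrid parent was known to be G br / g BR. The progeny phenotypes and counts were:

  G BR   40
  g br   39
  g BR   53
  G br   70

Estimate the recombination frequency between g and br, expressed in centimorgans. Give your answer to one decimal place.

39.1 centimorgans

The recombinant classes are G BR and g br: 40 + 39 = 79.
Recombination frequency = 79/202 = 0.3911 ≈ 39.1%, i.e. 39.1 centimorgans.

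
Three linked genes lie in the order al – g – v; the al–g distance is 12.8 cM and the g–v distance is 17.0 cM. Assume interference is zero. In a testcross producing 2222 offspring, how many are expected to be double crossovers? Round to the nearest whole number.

Map distances give recombination frequencies of 0.128 and 0.170 for the two intervals.
With no interference, expected double-crossover frequency = 0.128 × 0.170 = 0.02176.
Expected number = 0.02176 × 2222 = 48.35 ≈ 48.

48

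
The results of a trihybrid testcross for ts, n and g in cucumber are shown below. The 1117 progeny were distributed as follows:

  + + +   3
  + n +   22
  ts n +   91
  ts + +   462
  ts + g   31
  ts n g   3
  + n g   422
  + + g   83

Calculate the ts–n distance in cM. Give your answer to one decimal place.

The two most frequent reciprocal classes, ts + + and + n g, are the parental types, so the F1 was ts + + / + n g.
The two rarest classes, + + + and ts n g, are the double crossovers. Comparing them with the parentals, only the ts allele has switched, so ts is the middle locus and the order is n – ts – g.
Crossovers in the n–ts interval produce the single-crossover classes ts n + and + + g (91 + 83 = 174) plus the double crossovers (6).
RF(n–ts) = (174 + 6) / 1117 = 180/1117 = 0.1611 → 16.1 cM.

16.1 cM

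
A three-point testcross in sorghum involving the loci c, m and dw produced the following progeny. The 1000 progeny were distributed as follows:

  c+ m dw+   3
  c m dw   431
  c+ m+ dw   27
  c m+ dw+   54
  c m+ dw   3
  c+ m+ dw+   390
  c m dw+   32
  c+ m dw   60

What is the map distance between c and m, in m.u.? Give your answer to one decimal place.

The two most frequent reciprocal classes, c+ m+ dw+ and c m dw, are the parental types, so the F1 was c+ m+ dw+ / c m dw.
The two rarest classes, c+ m dw+ and c m+ dw, are the double crossovers. Comparing them with the parentals, only the m allele has switched, so m is the middle locus and the order is dw – m – c.
Crossovers in the m–c interval produce the single-crossover classes c m+ dw+ and c+ m dw (54 + 60 = 114) plus the double crossovers (6).
RF(m–c) = (114 + 6) / 1000 = 120/1000 = 0.1200 → 12.0 m.u.

12.0 m.u.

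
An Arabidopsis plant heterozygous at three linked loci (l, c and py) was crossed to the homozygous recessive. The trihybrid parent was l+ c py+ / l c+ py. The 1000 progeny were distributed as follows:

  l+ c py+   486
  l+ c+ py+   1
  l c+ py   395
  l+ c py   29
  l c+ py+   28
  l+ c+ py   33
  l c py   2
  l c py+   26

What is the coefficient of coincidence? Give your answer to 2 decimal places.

0.81

The two rarest classes, l+ c+ py+ and l c py, are the double crossovers. Comparing them with the parentals, only the c allele has switched, so c is the middle locus and the order is py – c – l.
py–c: (57 + 3)/1000 = 0.0600; c–l: (59 + 3)/1000 = 0.0620.
Expected DCO frequency = 0.0600 × 0.0620 ≈ 0.00372; observed = 3/1000 ≈ 0.00300.
Coefficient of coincidence = 0.00300/0.00372 ≈ 0.81.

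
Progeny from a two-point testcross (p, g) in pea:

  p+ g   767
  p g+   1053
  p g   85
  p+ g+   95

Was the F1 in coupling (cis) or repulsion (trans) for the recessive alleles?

The two most frequent classes are p+ g (767) and p g+ (1053); these are the parental (non-recombinant) types.
So the F1 carried p+ g on one chromosome and p g+ on the other — the recessive alleles are on opposite chromosomes (trans / repulsion).

trans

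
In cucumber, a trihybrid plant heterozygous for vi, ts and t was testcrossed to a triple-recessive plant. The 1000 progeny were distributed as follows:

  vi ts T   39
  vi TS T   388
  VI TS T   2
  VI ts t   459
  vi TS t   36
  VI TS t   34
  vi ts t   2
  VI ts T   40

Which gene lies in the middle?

The two most frequent reciprocal classes, VI ts t and vi TS T, are the parental types, so the F1 was VI ts t / vi TS T.
The two rarest classes, vi ts t and VI TS T, are the double crossovers. Comparing them with the parentals, only the vi allele has switched, so vi is the middle locus and the order is ts – vi – t.

vi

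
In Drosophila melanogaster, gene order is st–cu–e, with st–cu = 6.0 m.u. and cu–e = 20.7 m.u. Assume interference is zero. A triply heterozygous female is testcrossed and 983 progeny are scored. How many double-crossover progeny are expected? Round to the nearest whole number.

Map distances give recombination frequencies of 0.060 and 0.207 for the two intervals.
With no interference, expected double-crossover frequency = 0.060 × 0.207 = 0.01242.
Expected number = 0.01242 × 983 = 12.21 ≈ 12.

12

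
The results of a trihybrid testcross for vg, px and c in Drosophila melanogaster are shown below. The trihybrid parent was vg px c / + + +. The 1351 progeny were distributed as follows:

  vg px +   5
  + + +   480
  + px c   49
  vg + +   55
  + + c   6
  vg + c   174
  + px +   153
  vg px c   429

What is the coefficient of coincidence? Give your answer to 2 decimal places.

The two rarest classes, vg px + and + + c, are the double crossovers. Comparing them with the parentals, only the c allele has switched, so c is the middle locus and the order is vg – c – px.
vg–c: (104 + 11)/1351 = 0.0851; c–px: (327 + 11)/1351 = 0.2502.
Expected DCO frequency = 0.0851 × 0.2502 ≈ 0.02129; observed = 11/1351 ≈ 0.00814.
Coefficient of coincidence = 0.00814/0.02129 ≈ 0.38.

0.38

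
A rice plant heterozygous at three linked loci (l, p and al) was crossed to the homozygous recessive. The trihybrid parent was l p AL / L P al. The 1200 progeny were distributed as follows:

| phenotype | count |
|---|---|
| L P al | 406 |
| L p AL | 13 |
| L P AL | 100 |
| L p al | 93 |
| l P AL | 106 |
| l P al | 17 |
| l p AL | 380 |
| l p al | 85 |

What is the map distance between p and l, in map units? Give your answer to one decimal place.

The two rarest classes, L p AL and l P al, are the double crossovers. Comparing them with the parentals, only the l allele has switched, so l is the middle locus and the order is p – l – al.
Crossovers in the p–l interval produce the single-crossover classes l P AL and L p al (106 + 93 = 199) plus the double crossovers (30).
RF(p–l) = (199 + 30) / 1200 = 229/1200 = 0.1908 → 19.1 map units.

19.1 map units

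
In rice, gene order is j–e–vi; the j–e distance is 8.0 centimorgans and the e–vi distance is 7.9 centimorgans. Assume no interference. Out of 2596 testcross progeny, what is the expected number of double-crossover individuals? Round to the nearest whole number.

16

Map distances give recombination frequencies of 0.080 and 0.079 for the two intervals.
With no interference, expected double-crossover frequency = 0.080 × 0.079 = 0.00632.
Expected number = 0.00632 × 2596 = 16.41 ≈ 16.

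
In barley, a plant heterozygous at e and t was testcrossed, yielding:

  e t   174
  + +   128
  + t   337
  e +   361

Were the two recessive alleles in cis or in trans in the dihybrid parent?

The two most frequent classes are + t (337) and e + (361); these are the parental (non-recombinant) types.
So the F1 carried + t on one chromosome and e + on the other — the recessive alleles are on opposite chromosomes (trans / repulsion).

trans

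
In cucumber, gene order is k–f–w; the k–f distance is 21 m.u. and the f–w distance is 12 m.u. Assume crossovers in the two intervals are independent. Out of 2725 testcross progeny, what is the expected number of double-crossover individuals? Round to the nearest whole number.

69

Map distances give recombination frequencies of 0.210 and 0.120 for the two intervals.
With no interference, expected double-crossover frequency = 0.210 × 0.120 = 0.02520.
Expected number = 0.02520 × 2725 = 68.67 ≈ 69.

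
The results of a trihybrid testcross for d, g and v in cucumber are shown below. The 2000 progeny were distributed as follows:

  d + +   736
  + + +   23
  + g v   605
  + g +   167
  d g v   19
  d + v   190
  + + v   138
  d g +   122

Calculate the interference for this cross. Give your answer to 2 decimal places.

0.30

The two most frequent reciprocal classes, + g v and d + +, are the parental types, so the F1 was + g v / d + +.
The two rarest classes, d g v and + + +, are the double crossovers. Comparing them with the parentals, only the d allele has switched, so d is the middle locus and the order is v – d – g.
v–d: (357 + 42)/2000 = 0.1995; d–g: (260 + 42)/2000 = 0.1510.
Expected DCO frequency = 0.1995 × 0.1510 ≈ 0.03012; observed = 42/2000 ≈ 0.02100.
Coefficient of coincidence = 0.02100/0.03012 ≈ 0.70; interference = 1 − 0.70 = 0.30.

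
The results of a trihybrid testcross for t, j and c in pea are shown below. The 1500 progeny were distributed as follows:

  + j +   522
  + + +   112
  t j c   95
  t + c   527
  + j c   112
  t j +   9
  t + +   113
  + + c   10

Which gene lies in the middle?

The two most frequent reciprocal classes, t + c and + j +, are the parental types, so the F1 was t + c / + j +.
The two rarest classes, + + c and t j +, are the double crossovers. Comparing them with the parentals, only the t allele has switched, so t is the middle locus and the order is j – t – c.

t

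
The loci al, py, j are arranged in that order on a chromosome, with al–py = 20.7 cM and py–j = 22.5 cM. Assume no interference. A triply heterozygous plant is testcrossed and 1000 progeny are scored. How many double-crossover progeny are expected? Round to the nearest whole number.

47

Map distances give recombination frequencies of 0.207 and 0.225 for the two intervals.
With no interference, expected double-crossover frequency = 0.207 × 0.225 = 0.04657.
Expected number = 0.04657 × 1000 = 46.57 ≈ 47.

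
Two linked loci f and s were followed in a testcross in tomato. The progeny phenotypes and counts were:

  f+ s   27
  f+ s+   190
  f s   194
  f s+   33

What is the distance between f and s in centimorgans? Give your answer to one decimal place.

13.5 centimorgans

The two most frequent classes, f+ s+ (190) and f s (194), are the parental types, so the F1 was f+ s+ / f s.
The recombinant classes are f+ s and f s+: 27 + 33 = 60.
Recombination frequency = 60/444 = 0.1351 ≈ 13.5%, i.e. 13.5 centimorgans.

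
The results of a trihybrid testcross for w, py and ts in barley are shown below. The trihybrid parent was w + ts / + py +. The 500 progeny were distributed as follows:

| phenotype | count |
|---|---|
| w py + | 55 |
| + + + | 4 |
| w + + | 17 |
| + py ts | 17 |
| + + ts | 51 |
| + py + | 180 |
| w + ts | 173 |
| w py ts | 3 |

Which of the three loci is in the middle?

The two rarest classes, w py ts and + + +, are the double crossovers. Comparing them with the parentals, only the py allele has switched, so py is the middle locus and the order is w – py – ts.

py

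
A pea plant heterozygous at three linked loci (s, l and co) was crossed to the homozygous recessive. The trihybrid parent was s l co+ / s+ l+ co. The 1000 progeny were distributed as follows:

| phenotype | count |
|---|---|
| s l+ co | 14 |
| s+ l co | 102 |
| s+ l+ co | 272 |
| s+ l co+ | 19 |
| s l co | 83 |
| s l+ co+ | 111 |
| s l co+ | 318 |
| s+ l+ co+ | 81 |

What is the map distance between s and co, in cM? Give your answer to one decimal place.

The two rarest classes, s+ l co+ and s l+ co, are the double crossovers. Comparing them with the parentals, only the s allele has switched, so s is the middle locus and the order is l – s – co.
Crossovers in the s–co interval produce the single-crossover classes s l co and s+ l+ co+ (83 + 81 = 164) plus the double crossovers (33).
RF(s–co) = (164 + 33) / 1000 = 197/1000 = 0.1970 → 19.7 cM.

19.7 cM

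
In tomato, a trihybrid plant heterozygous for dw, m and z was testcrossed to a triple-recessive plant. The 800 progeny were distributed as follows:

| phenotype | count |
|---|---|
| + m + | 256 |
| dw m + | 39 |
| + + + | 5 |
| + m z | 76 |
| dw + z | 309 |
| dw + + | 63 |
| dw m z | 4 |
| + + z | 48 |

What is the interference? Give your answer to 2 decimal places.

0.49

The two most frequent reciprocal classes, + m + and dw + z, are the parental types, so the F1 was + m + / dw + z.
The two rarest classes, + + + and dw m z, are the double crossovers. Comparing them with the parentals, only the m allele has switched, so m is the middle locus and the order is dw – m – z.
dw–m: (87 + 9)/800 = 0.1200; m–z: (139 + 9)/800 = 0.1850.
Expected DCO frequency = 0.1200 × 0.1850 ≈ 0.02220; observed = 9/800 ≈ 0.01125.
Coefficient of coincidence = 0.01125/0.02220 ≈ 0.51; interference = 1 − 0.51 = 0.49.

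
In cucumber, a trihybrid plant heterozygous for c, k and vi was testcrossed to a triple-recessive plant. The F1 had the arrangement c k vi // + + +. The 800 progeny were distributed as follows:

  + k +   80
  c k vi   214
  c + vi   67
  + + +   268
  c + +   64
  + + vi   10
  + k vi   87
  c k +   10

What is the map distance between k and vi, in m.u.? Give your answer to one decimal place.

20.9 m.u.

The two rarest classes, c k + and + + vi, are the double crossovers. Comparing them with the parentals, only the vi allele has switched, so vi is the middle locus and the order is c – vi – k.
Crossovers in the vi–k interval produce the single-crossover classes c + vi and + k + (67 + 80 = 147) plus the double crossovers (20).
RF(vi–k) = (147 + 20) / 800 = 167/800 = 0.2087 → 20.9 m.u.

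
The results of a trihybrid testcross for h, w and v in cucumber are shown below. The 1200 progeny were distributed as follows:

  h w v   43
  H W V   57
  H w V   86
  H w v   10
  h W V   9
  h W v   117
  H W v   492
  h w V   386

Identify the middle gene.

w

The two most frequent reciprocal classes, h w V and H W v, are the parental types, so the F1 was h w V / H W v.
The two rarest classes, h W V and H w v, are the double crossovers. Comparing them with the parentals, only the w allele has switched, so w is the middle locus and the order is h – w – v.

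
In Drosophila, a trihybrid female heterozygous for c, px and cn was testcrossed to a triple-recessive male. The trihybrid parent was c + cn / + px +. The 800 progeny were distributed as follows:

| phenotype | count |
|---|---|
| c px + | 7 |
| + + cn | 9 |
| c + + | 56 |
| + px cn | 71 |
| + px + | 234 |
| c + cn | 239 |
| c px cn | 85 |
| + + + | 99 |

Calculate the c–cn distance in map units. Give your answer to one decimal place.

17.9 map units

The two rarest classes, + + cn and c px +, are the double crossovers. Comparing them with the parentals, only the c allele has switched, so c is the middle locus and the order is cn – c – px.
Crossovers in the cn–c interval produce the single-crossover classes c + + and + px cn (56 + 71 = 127) plus the double crossovers (16).
RF(cn–c) = (127 + 16) / 800 = 143/800 = 0.1787 → 17.9 map units.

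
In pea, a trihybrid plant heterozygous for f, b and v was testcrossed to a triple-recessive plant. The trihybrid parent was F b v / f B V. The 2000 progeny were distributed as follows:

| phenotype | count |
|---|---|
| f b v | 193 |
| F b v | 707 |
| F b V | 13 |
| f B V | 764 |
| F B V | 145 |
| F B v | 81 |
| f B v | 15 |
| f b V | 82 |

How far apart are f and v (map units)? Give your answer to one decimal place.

The two rarest classes, F b V and f B v, are the double crossovers. Comparing them with the parentals, only the v allele has switched, so v is the middle locus and the order is f – v – b.
Crossovers in the f–v interval produce the single-crossover classes f b v and F B V (193 + 145 = 338) plus the double crossovers (28).
RF(f–v) = (338 + 28) / 2000 = 366/2000 = 0.1830 → 18.3 map units.

18.3 map units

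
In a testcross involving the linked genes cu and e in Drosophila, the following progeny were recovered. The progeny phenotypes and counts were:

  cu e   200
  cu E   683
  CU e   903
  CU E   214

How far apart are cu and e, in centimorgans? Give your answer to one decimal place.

The two most frequent classes, CU e (903) and cu E (683), are the parental types, so the F1 was CU e / cu E.
The recombinant classes are CU E and cu e: 214 + 200 = 414.
Recombination frequency = 414/2000 = 0.2070 ≈ 20.7%, i.e. 20.7 centimorgans.

20.7 centimorgans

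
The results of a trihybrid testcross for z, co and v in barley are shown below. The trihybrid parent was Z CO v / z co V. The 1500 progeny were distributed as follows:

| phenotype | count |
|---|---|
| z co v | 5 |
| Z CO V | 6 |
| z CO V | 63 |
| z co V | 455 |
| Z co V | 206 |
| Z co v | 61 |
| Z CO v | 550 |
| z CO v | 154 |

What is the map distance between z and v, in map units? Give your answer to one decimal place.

The two rarest classes, Z CO V and z co v, are the double crossovers. Comparing them with the parentals, only the v allele has switched, so v is the middle locus and the order is z – v – co.
Crossovers in the z–v interval produce the single-crossover classes z CO v and Z co V (154 + 206 = 360) plus the double crossovers (11).
RF(z–v) = (360 + 11) / 1500 = 371/1500 = 0.2473 → 24.7 map units.

24.7 map units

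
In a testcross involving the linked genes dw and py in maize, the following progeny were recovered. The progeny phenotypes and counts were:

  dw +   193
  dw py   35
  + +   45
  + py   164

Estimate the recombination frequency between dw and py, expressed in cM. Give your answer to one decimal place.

18.3 cM

The two most frequent classes, + py (164) and dw + (193), are the parental types, so the F1 was + py / dw +.
The recombinant classes are + + and dw py: 45 + 35 = 80.
Recombination frequency = 80/437 = 0.1831 ≈ 18.3%, i.e. 18.3 cM.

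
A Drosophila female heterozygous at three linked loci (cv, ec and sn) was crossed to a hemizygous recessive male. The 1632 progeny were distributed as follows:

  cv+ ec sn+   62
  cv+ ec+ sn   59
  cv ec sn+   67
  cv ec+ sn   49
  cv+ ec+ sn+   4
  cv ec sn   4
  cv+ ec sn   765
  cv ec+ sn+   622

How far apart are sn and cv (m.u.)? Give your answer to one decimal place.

7.3 m.u.

The two most frequent reciprocal classes, cv+ ec sn and cv ec+ sn+, are the parental types, so the F1 was cv+ ec sn / cv ec+ sn+.
The two rarest classes, cv ec sn and cv+ ec+ sn+, are the double crossovers. Comparing them with the parentals, only the cv allele has switched, so cv is the middle locus and the order is ec – cv – sn.
Crossovers in the cv–sn interval produce the single-crossover classes cv+ ec sn+ and cv ec+ sn (62 + 49 = 111) plus the double crossovers (8).
RF(cv–sn) = (111 + 8) / 1632 = 119/1632 = 0.0729 → 7.3 m.u.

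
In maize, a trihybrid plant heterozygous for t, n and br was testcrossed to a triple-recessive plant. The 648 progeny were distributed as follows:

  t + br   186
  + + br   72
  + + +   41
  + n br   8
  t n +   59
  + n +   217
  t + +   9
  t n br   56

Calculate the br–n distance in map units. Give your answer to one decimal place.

17.6 map units

The two most frequent reciprocal classes, t + br and + n +, are the parental types, so the F1 was t + br / + n +.
The two rarest classes, t + + and + n br, are the double crossovers. Comparing them with the parentals, only the br allele has switched, so br is the middle locus and the order is n – br – t.
Crossovers in the n–br interval produce the single-crossover classes t n br and + + + (56 + 41 = 97) plus the double crossovers (17).
RF(n–br) = (97 + 17) / 648 = 114/648 = 0.1759 → 17.6 map units.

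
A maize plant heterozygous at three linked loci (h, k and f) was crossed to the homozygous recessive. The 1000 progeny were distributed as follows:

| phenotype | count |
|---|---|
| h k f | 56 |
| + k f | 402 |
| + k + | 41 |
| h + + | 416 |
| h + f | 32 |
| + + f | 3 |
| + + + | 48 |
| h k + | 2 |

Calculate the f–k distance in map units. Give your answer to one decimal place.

The two most frequent reciprocal classes, h + + and + k f, are the parental types, so the F1 was h + + / + k f.
The two rarest classes, h k + and + + f, are the double crossovers. Comparing them with the parentals, only the k allele has switched, so k is the middle locus and the order is h – k – f.
Crossovers in the k–f interval produce the single-crossover classes h + f and + k + (32 + 41 = 73) plus the double crossovers (5).
RF(k–f) = (73 + 5) / 1000 = 78/1000 = 0.0780 → 7.8 map units.

7.8 map units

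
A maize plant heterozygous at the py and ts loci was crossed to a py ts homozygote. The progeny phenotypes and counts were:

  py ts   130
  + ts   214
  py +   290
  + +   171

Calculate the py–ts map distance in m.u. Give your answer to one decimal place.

37.4 m.u.

The two most frequent classes, + ts (214) and py + (290), are the parental types, so the F1 was + ts / py +.
The recombinant classes are + + and py ts: 171 + 130 = 301.
Recombination frequency = 301/805 = 0.3739 ≈ 37.4%, i.e. 37.4 m.u.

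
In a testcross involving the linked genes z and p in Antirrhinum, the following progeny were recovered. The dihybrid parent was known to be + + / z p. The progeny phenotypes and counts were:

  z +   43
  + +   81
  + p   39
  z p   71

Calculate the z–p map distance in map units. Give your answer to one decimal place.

35.0 map units

The recombinant classes are + p and z +: 39 + 43 = 82.
Recombination frequency = 82/234 = 0.3504 ≈ 35.0%, i.e. 35.0 map units.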